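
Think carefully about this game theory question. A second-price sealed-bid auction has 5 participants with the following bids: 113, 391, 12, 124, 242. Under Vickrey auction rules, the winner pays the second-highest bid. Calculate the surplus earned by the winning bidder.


Step 1: Sort bids in descending order: 391, 242, 124, 113, 12
Step 2: The winning bid is the highest: 391
Step 3: The payment equals the second-highest bid: 242
Step 4: Surplus = winner's bid - payment = 391 - 242 = 149

149


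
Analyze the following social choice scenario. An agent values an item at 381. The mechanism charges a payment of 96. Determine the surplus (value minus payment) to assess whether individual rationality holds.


Step 1: Surplus = value - payment = 381 - 96 = 285
Step 2: IR is satisfied (surplus >= 0)

285


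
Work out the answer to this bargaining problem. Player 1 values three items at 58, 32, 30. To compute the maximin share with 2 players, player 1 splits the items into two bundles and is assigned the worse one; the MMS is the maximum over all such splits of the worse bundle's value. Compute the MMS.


Step 1: Item values = 58, 32, 30
Step 2: Enumerate all 2-bundle partitions and take the smaller bundle:
  Partition 1: {58} vs {32,30} -> bundles 58, 62; min = 58
  Partition 2: {32} vs {58,30} -> bundles 32, 88; min = 32
  Partition 3: {30} vs {58,32} -> bundles 30, 90; min = 30
Step 3: MMS = max(58, 32, 30) = 58

58


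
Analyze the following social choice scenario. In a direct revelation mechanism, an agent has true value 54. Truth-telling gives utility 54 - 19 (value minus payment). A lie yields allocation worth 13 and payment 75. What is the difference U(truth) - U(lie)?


Step 1: U(truth) = value - payment = 54 - 19 = 35
Step 2: U(lie) = allocation - payment = 13 - 75 = -62
Step 3: IC gap = 35 - (-62) = 97

97


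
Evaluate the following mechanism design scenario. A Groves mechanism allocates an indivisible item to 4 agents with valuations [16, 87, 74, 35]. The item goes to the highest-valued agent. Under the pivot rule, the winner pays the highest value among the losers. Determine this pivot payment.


Step 1: The efficient winner is agent 1 with value 87
Step 2: Other agents' values: [16, 74, 35]
Step 3: Pivot payment = max(others) = 74
Step 4: The winner pays 74

74


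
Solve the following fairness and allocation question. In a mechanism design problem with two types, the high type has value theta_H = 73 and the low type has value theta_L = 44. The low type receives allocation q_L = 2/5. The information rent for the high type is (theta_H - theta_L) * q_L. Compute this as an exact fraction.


Step 1: theta_H - theta_L = 73 - 44 = 29
Step 2: Information rent = (theta_H - theta_L) * q_L
Step 3: = 29 * 2/5
Step 4: = 58/5

58/5


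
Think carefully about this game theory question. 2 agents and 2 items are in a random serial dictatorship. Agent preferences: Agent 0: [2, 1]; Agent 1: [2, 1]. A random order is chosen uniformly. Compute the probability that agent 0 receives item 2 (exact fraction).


Step 1: Agent 0 wants item 2
Step 2: There are 2 possible orderings of agents
Step 3: In 1 orderings, agent 0 gets item 2
Step 4: Probability = 1/2

1/2


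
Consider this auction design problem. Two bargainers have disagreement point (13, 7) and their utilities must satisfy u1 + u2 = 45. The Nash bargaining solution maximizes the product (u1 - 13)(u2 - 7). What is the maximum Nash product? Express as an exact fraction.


Step 1: The Nash solution splits surplus symmetrically above the disagreement point
Step 2: u1 = (total + d1 - d2)/2 = (45 + 13 - 7)/2 = 51/2
Step 3: u2 = (total - d1 + d2)/2 = (45 - 13 + 7)/2 = 39/2
Step 4: Nash product = (51/2 - 13) * (39/2 - 7)
Step 5: = 25/2 * 25/2 = 625/4

625/4


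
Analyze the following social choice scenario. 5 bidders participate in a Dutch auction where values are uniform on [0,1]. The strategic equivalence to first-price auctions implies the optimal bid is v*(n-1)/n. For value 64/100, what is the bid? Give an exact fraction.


Step 1: Dutch auctions are strategically equivalent to first-price auctions
Step 2: The equilibrium bid is b(v) = v*(n-1)/n
Step 3: b = 16/25 * 4/5
Step 4: b = 64/125

64/125


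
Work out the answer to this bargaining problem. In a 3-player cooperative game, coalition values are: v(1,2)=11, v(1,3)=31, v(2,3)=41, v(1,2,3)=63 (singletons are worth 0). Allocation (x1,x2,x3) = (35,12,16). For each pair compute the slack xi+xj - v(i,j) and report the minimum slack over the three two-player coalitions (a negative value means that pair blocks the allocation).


Step 1: Slack for coalition (1,2): x1+x2 - v12 = 47 - 11 = 36
Step 2: Slack for coalition (1,3): x1+x3 - v13 = 51 - 31 = 20
Step 3: Slack for coalition (2,3): x2+x3 - v23 = 28 - 41 = -13
Step 4: Minimum slack = min(36, 20, -13) = -13, attained by (2,3); coalition (2,3) can block (slack < 0), so the allocation is not in the core

-13


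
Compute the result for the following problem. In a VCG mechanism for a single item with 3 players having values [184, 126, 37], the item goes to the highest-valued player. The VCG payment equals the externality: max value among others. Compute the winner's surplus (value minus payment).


Step 1: The winner is the agent with the highest value: agent 0 with value 184
Step 2: Values of other agents: [126, 37]
Step 3: VCG payment = max of others' values = 126
Step 4: Surplus = 184 - 126 = 58

58


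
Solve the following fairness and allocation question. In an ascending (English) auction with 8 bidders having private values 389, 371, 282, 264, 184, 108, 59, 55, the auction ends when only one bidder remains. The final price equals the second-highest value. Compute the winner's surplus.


Step 1: Identify the highest value: 389
Step 2: Identify the second-highest value: 371
Step 3: The final price = second-highest value = 371
Step 4: Surplus = 389 - 371 = 18

18


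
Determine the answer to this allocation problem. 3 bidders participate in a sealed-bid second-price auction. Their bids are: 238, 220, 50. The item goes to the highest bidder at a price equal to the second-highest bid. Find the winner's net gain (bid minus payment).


Step 1: Sort bids in descending order: 238, 220, 50
Step 2: The winning bid is the highest: 238
Step 3: The payment equals the second-highest bid: 220
Step 4: Surplus = winner's bid - payment = 238 - 220 = 18

18


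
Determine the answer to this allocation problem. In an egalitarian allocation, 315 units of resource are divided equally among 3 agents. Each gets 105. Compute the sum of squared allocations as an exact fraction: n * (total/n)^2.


Step 1: Each agent's share = 315/3 = 105
Step 2: Square of each share = (105)^2 = 11025
Step 3: Sum of squares = 3 * 11025 = 33075

33075


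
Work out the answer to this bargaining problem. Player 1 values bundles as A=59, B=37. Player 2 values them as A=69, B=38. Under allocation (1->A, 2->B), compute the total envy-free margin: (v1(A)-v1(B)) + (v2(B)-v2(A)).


Step 1: Player 1's margin = v1(A) - v1(B) = 59 - 37 = 22
Step 2: Player 2's margin = v2(B) - v2(A) = 38 - 69 = -31
Step 3: Total margin = 22 + -31 = -9

-9


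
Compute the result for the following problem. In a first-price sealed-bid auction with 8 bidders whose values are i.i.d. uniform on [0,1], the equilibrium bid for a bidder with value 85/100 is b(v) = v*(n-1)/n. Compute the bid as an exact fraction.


Step 1: The symmetric BNE bidding function is b(v) = v * (n-1) / n
Step 2: Substitute v = 17/20 and n = 8
Step 3: b = 17/20 * 7/8
Step 4: b = 119/160

119/160


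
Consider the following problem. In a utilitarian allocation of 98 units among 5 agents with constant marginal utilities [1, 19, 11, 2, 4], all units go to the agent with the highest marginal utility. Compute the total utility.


Step 1: The marginal utilities are [1, 19, 11, 2, 4]
Step 2: The highest marginal utility is 19
Step 3: All 98 units go to that agent
Step 4: Total utility = 19 * 98 = 1862

1862


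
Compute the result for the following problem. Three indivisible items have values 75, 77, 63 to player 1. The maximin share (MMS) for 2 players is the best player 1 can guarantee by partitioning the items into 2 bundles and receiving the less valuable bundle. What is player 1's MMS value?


Step 1: Item values = 75, 77, 63
Step 2: Enumerate all 2-bundle partitions and take the smaller bundle:
  Partition 1: {75} vs {77,63} -> bundles 75, 140; min = 75
  Partition 2: {77} vs {75,63} -> bundles 77, 138; min = 77
  Partition 3: {63} vs {75,77} -> bundles 63, 152; min = 63
Step 3: MMS = max(75, 77, 63) = 77

77


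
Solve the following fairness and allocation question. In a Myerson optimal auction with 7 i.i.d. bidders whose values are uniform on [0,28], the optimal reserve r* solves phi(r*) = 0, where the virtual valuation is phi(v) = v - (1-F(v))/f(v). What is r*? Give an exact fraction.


Step 1: For U[0,28], F(v) = v/28 and f(v) = 1/28
Step 2: phi(v) = v - (1 - v/28)/(1/28) = v - (28 - v) = 2v - 28
Step 3: Set phi(r*) = 0: 2r* - 28 = 0
Step 4: r* = 28/2 = 14 (the number of bidders n = 7 does not enter)

14


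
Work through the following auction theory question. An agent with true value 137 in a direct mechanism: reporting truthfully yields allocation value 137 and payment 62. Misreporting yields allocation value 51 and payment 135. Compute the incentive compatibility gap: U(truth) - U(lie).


Step 1: U(truth) = value - payment = 137 - 62 = 75
Step 2: U(lie) = allocation - payment = 51 - 135 = -84
Step 3: IC gap = 75 - (-84) = 159

159


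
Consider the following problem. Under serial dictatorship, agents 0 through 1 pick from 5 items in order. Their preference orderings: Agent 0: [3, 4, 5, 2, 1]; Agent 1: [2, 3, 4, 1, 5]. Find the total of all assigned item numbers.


Step 1: Agent 0 picks item 3
Step 2: Agent 1 picks item 2
Step 3: Sum = 3 + 2 = 5

5


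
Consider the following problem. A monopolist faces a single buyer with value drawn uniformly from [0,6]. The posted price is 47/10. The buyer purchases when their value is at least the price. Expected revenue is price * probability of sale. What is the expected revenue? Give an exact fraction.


Step 1: Posted price r = 47/10, value support [0,6]
Step 2: P(v >= r) = (6 - 47/10)/6 = 13/60
Step 3: Expected revenue = r * P(v >= r) = 47/10 * 13/60
Step 4: Revenue = 611/600

611/600


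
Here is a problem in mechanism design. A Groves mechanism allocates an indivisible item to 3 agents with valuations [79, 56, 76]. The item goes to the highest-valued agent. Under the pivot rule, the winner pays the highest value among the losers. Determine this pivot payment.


Step 1: The efficient winner is agent 0 with value 79
Step 2: Other agents' values: [56, 76]
Step 3: Pivot payment = max(others) = 76
Step 4: The winner pays 76

76


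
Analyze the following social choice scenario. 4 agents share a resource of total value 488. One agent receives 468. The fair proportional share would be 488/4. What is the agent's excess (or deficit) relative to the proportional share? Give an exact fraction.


Step 1: Proportional share = 488/4 = 122
Step 2: Agent's actual allocation = 468
Step 3: Excess = 468 - 122 = 346

346


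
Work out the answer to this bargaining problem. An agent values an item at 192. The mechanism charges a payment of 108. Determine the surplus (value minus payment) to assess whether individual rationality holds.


Step 1: Surplus = value - payment = 192 - 108 = 84
Step 2: IR is satisfied (surplus >= 0)

84


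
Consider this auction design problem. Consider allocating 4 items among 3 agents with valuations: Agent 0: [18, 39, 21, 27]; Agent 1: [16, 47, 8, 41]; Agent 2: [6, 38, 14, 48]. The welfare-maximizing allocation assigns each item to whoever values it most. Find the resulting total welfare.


Step 1: For each item, find the maximum value among all agents.
Step 2: Item 0 -> Agent 0 (value 18)
Step 3: Item 1 -> Agent 1 (value 47)
Step 4: Item 2 -> Agent 0 (value 21)
Step 5: Item 3 -> Agent 2 (value 48)
Step 6: Total welfare = 18 + 47 + 21 + 48 = 134

134


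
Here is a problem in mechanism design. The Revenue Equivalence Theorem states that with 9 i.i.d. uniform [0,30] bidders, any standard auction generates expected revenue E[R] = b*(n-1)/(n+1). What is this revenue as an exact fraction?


Step 1: By Revenue Equivalence, expected revenue = b*(n-1)/(n+1)
Step 2: Substituting n = 9, b = 30
Step 3: Revenue = 30*(9-1)/(9+1) = 30*8/10
Step 4: Revenue = 240/10 = 24

24


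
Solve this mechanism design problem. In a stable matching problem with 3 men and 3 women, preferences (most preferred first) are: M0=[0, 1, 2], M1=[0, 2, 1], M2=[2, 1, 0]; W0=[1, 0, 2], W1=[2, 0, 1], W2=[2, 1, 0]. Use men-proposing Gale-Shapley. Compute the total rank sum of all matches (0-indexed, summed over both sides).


Step 1: Run Gale-Shapley (men propose, women hold best offer):
  M0 proposes to W0; she accepts
  M1 proposes to W0; she switches from M0
  M2 proposes to W2; she accepts
  M0 proposes to W1; she accepts
Step 2: Final matching: W0-M1, W1-M0, W2-M2
Step 3: 0-indexed ranks (man's rank of his match, then woman's): 0 + 0 + 1 + 1 + 0 + 0
Step 4: Total rank sum = 2

2


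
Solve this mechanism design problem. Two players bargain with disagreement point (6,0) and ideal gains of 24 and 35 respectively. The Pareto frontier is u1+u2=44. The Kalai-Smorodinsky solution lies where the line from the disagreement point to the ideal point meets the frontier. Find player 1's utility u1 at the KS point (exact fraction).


Step 1: At the KS point, (u1-d1)/r1 = (u2-d2)/r2 = t and u1+u2 = 44
Step 2: u1 = d1 + r1*t and u2 = d2 + r2*t, so (d1 + r1*t) + (d2 + r2*t) = 44
Step 3: t = (44 - 6 - 0)/(24 + 35) = 38/59
Step 4: u1 = d1 + r1*t = 6 + 24 * 38/59 = 1266/59
Step 5: (Check: u2 = d2 + r2*t = 1330/59; u1+u2 = 1266/59 + 1330/59 = 44, on the frontier.)

1266/59


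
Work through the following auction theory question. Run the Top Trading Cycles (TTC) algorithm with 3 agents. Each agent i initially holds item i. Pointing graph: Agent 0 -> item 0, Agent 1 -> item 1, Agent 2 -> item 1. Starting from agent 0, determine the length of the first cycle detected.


Step 1: Trace the pointer graph from agent 0: 0 -> 0
Step 2: A cycle is detected when we revisit agent 0
Step 3: The cycle is: 0 -> 0
Step 4: Cycle length = 1

1


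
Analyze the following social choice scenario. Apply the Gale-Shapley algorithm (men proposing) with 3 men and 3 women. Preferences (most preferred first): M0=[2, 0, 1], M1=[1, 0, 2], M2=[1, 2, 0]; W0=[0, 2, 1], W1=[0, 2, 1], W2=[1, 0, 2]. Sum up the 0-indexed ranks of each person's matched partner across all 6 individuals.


Step 1: Run Gale-Shapley (men propose, women hold best offer):
  M0 proposes to W2; she accepts
  M1 proposes to W1; she accepts
  M2 proposes to W1; she switches from M1
  M1 proposes to W0; she accepts
Step 2: Final matching: W0-M1, W1-M2, W2-M0
Step 3: 0-indexed ranks (man's rank of his match, then woman's): 1 + 2 + 0 + 1 + 0 + 1
Step 4: Total rank sum = 5

5


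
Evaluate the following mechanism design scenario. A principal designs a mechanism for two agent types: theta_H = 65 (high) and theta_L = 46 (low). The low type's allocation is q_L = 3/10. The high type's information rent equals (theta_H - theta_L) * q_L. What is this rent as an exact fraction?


Step 1: theta_H - theta_L = 65 - 46 = 19
Step 2: Information rent = (theta_H - theta_L) * q_L
Step 3: = 19 * 3/10
Step 4: = 57/10

57/10


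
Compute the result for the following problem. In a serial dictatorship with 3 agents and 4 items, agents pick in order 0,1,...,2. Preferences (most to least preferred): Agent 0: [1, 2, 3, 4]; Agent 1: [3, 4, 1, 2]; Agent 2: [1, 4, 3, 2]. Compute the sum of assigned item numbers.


Step 1: Agent 0 picks item 1
Step 2: Agent 1 picks item 3
Step 3: Agent 2 picks item 4
Step 4: Sum = 1 + 3 + 4 = 8

8


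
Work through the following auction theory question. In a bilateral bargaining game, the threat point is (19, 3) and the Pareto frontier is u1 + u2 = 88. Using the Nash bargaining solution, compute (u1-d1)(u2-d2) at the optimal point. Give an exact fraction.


Step 1: The Nash solution splits surplus symmetrically above the disagreement point
Step 2: u1 = (total + d1 - d2)/2 = (88 + 19 - 3)/2 = 52
Step 3: u2 = (total - d1 + d2)/2 = (88 - 19 + 3)/2 = 36
Step 4: Nash product = (52 - 19) * (36 - 3)
Step 5: = 33 * 33 = 1089

1089


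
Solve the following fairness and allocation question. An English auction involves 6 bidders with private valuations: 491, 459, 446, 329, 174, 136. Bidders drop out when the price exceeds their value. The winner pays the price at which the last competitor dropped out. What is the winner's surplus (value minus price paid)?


Step 1: Identify the highest value: 491
Step 2: Identify the second-highest value: 459
Step 3: The final price = second-highest value = 459
Step 4: Surplus = 491 - 459 = 32

32


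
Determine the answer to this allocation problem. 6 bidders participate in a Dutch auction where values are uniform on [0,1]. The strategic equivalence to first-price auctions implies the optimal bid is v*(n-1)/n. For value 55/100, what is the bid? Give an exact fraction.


Step 1: Dutch auctions are strategically equivalent to first-price auctions
Step 2: The equilibrium bid is b(v) = v*(n-1)/n
Step 3: b = 11/20 * 5/6
Step 4: b = 11/24

11/24


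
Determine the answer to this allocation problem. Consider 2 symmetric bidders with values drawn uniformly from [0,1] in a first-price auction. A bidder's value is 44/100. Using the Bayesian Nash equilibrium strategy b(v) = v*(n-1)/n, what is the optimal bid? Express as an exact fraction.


Step 1: The symmetric BNE bidding function is b(v) = v * (n-1) / n
Step 2: Substitute v = 11/25 and n = 2
Step 3: b = 11/25 * 1/2
Step 4: b = 11/50

11/50


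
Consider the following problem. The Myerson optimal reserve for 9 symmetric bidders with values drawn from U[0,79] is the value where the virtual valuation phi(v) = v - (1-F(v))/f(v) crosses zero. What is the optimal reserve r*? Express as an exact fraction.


Step 1: For U[0,79], F(v) = v/79 and f(v) = 1/79
Step 2: phi(v) = v - (1 - v/79)/(1/79) = v - (79 - v) = 2v - 79
Step 3: Set phi(r*) = 0: 2r* - 79 = 0
Step 4: r* = 79/2 (the number of bidders n = 9 does not enter)

79/2


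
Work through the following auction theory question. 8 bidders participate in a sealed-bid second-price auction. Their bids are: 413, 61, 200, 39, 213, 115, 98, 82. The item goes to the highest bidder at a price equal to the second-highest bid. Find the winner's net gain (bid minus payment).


Step 1: Sort bids in descending order: 413, 213, 200, 115, 98, 82, 61, 39
Step 2: The winning bid is the highest: 413
Step 3: The payment equals the second-highest bid: 213
Step 4: Surplus = winner's bid - payment = 413 - 213 = 200

200


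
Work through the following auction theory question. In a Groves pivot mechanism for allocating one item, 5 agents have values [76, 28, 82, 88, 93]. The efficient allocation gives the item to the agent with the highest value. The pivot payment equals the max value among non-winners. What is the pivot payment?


Step 1: The efficient winner is agent 4 with value 93
Step 2: Other agents' values: [76, 28, 82, 88]
Step 3: Pivot payment = max(others) = 88
Step 4: The winner pays 88

88


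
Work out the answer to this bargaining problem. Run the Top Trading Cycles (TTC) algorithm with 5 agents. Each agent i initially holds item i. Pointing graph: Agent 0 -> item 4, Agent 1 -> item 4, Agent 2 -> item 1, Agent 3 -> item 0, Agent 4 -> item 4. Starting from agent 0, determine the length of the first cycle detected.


Step 1: Trace the pointer graph from agent 0: 0 -> 4 -> 4
Step 2: A cycle is detected when we revisit agent 4
Step 3: The cycle is: 4 -> 4
Step 4: Cycle length = 1

1


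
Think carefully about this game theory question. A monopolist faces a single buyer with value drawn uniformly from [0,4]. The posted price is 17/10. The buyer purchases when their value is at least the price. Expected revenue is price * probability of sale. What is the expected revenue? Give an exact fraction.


Step 1: Posted price r = 17/10, value support [0,4]
Step 2: P(v >= r) = (4 - 17/10)/4 = 23/40
Step 3: Expected revenue = r * P(v >= r) = 17/10 * 23/40
Step 4: Revenue = 391/400

391/400


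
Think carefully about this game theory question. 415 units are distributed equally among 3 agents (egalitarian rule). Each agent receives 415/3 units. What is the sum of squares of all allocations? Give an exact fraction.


Step 1: Each agent's share = 415/3
Step 2: Square of each share = (415/3)^2 = 172225/9
Step 3: Sum of squares = 3 * 172225/9 = 172225/3

172225/3


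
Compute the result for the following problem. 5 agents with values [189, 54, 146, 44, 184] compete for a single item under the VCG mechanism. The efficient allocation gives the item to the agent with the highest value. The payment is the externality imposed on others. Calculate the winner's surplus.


Step 1: The winner is the agent with the highest value: agent 0 with value 189
Step 2: Values of other agents: [54, 146, 44, 184]
Step 3: VCG payment = max of others' values = 184
Step 4: Surplus = 189 - 184 = 5

5


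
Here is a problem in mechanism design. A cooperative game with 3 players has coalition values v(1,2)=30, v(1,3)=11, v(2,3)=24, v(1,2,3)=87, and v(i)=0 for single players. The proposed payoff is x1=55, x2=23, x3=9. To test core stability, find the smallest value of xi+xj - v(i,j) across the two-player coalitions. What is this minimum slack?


Step 1: Slack for coalition (1,2): x1+x2 - v12 = 78 - 30 = 48
Step 2: Slack for coalition (1,3): x1+x3 - v13 = 64 - 11 = 53
Step 3: Slack for coalition (2,3): x2+x3 - v23 = 32 - 24 = 8
Step 4: Minimum slack = min(48, 53, 8) = 8, attained by (2,3); no pair can gain by deviating, so the allocation is in the core

8


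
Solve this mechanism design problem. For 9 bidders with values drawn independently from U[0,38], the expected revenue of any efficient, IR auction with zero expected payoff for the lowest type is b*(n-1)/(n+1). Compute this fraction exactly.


Step 1: By Revenue Equivalence, expected revenue = b*(n-1)/(n+1)
Step 2: Substituting n = 9, b = 38
Step 3: Revenue = 38*(9-1)/(9+1) = 38*8/10
Step 4: Revenue = 304/10 = 152/5

152/5


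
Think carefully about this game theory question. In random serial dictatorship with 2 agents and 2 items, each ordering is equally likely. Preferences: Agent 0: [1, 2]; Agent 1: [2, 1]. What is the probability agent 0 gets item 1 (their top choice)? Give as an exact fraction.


Step 1: Agent 0 wants item 1
Step 2: There are 2 possible orderings of agents
Step 3: In 2 orderings, agent 0 gets item 1
Step 4: Probability = 2/2 = 1

1


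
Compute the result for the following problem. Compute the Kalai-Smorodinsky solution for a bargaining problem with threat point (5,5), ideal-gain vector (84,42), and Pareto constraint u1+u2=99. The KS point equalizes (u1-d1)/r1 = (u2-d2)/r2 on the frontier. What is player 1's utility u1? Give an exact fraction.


Step 1: At the KS point, (u1-d1)/r1 = (u2-d2)/r2 = t and u1+u2 = 99
Step 2: u1 = d1 + r1*t and u2 = d2 + r2*t, so (d1 + r1*t) + (d2 + r2*t) = 99
Step 3: t = (99 - 5 - 5)/(84 + 42) = 89/126
Step 4: u1 = d1 + r1*t = 5 + 84 * 89/126 = 193/3
Step 5: (Check: u2 = d2 + r2*t = 104/3; u1+u2 = 193/3 + 104/3 = 99, on the frontier.)

193/3


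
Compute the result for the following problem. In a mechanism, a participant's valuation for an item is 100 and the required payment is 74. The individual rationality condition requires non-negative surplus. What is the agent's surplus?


Step 1: Surplus = value - payment = 100 - 74 = 26
Step 2: IR is satisfied (surplus >= 0)

26


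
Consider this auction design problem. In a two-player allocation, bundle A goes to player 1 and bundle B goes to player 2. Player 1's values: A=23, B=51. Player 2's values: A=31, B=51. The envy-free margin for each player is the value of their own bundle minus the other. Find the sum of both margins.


Step 1: Player 1's margin = v1(A) - v1(B) = 23 - 51 = -28
Step 2: Player 2's margin = v2(B) - v2(A) = 51 - 31 = 20
Step 3: Total margin = -28 + 20 = -8

-8


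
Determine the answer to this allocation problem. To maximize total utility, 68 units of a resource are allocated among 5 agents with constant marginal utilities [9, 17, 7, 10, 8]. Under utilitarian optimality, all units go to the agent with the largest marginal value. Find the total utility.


Step 1: The marginal utilities are [9, 17, 7, 10, 8]
Step 2: The highest marginal utility is 17
Step 3: All 68 units go to that agent
Step 4: Total utility = 17 * 68 = 1156

1156


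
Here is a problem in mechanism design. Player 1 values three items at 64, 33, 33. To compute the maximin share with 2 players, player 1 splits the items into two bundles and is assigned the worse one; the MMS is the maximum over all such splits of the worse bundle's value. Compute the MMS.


Step 1: Item values = 64, 33, 33
Step 2: Enumerate all 2-bundle partitions and take the smaller bundle:
  Partition 1: {64} vs {33,33} -> bundles 64, 66; min = 64
  Partition 2: {33} vs {64,33} -> bundles 33, 97; min = 33
  Partition 3: {33} vs {64,33} -> bundles 33, 97; min = 33
Step 3: MMS = max(64, 33, 33) = 64

64


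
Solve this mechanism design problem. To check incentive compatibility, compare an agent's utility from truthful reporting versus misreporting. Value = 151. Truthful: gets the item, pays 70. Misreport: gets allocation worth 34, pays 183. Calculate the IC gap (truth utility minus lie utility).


Step 1: U(truth) = value - payment = 151 - 70 = 81
Step 2: U(lie) = allocation - payment = 34 - 183 = -149
Step 3: IC gap = 81 - (-149) = 230

230


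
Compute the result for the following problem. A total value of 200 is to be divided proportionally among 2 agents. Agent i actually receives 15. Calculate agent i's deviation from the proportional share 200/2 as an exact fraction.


Step 1: Proportional share = 200/2 = 100
Step 2: Agent's actual allocation = 15
Step 3: Excess = 15 - 100 = -85

-85


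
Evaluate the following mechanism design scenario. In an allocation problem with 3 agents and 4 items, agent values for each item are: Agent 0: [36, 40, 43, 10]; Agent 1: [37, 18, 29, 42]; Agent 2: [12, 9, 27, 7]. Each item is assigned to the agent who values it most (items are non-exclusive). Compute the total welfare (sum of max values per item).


Step 1: For each item, find the maximum value among all agents.
Step 2: Item 0 -> Agent 1 (value 37)
Step 3: Item 1 -> Agent 0 (value 40)
Step 4: Item 2 -> Agent 0 (value 43)
Step 5: Item 3 -> Agent 1 (value 42)
Step 6: Total welfare = 37 + 40 + 43 + 42 = 162

162


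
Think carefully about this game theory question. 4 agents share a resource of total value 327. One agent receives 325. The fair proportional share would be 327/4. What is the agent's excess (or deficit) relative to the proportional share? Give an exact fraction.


Step 1: Proportional share = 327/4
Step 2: Agent's actual allocation = 325
Step 3: Excess = 325 - 327/4 = 973/4

973/4


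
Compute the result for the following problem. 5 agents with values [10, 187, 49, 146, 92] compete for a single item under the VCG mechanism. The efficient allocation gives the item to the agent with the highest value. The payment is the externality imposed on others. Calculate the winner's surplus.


Step 1: The winner is the agent with the highest value: agent 1 with value 187
Step 2: Values of other agents: [10, 49, 146, 92]
Step 3: VCG payment = max of others' values = 146
Step 4: Surplus = 187 - 146 = 41

41


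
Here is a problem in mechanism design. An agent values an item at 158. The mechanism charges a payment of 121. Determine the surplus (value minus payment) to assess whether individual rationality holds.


Step 1: Surplus = value - payment = 158 - 121 = 37
Step 2: IR is satisfied (surplus >= 0)

37


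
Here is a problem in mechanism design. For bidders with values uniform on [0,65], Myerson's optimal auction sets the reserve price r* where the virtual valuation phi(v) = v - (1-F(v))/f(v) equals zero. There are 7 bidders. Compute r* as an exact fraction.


Step 1: For U[0,65], F(v) = v/65 and f(v) = 1/65
Step 2: phi(v) = v - (1 - v/65)/(1/65) = v - (65 - v) = 2v - 65
Step 3: Set phi(r*) = 0: 2r* - 65 = 0
Step 4: r* = 65/2 (the number of bidders n = 7 does not enter)

65/2


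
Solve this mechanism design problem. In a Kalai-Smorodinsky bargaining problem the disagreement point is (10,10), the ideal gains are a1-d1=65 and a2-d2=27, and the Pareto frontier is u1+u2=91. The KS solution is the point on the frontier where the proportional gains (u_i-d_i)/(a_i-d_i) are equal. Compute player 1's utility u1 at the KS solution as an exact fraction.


Step 1: At the KS point, (u1-d1)/r1 = (u2-d2)/r2 = t and u1+u2 = 91
Step 2: u1 = d1 + r1*t and u2 = d2 + r2*t, so (d1 + r1*t) + (d2 + r2*t) = 91
Step 3: t = (91 - 10 - 10)/(65 + 27) = 71/92
Step 4: u1 = d1 + r1*t = 10 + 65 * 71/92 = 5535/92
Step 5: (Check: u2 = d2 + r2*t = 2837/92; u1+u2 = 5535/92 + 2837/92 = 91, on the frontier.)

5535/92


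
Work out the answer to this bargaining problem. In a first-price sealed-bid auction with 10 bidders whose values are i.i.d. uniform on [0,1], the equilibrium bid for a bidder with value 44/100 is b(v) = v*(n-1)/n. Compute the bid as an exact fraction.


Step 1: The symmetric BNE bidding function is b(v) = v * (n-1) / n
Step 2: Substitute v = 11/25 and n = 10
Step 3: b = 11/25 * 9/10
Step 4: b = 99/250

99/250


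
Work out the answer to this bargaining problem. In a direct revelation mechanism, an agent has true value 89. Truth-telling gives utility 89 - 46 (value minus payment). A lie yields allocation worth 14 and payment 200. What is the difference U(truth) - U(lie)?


Step 1: U(truth) = value - payment = 89 - 46 = 43
Step 2: U(lie) = allocation - payment = 14 - 200 = -186
Step 3: IC gap = 43 - (-186) = 229

229


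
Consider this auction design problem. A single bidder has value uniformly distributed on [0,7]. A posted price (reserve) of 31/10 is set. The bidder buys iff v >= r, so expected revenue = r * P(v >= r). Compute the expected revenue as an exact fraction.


Step 1: Posted price r = 31/10, value support [0,7]
Step 2: P(v >= r) = (7 - 31/10)/7 = 39/70
Step 3: Expected revenue = r * P(v >= r) = 31/10 * 39/70
Step 4: Revenue = 1209/700

1209/700


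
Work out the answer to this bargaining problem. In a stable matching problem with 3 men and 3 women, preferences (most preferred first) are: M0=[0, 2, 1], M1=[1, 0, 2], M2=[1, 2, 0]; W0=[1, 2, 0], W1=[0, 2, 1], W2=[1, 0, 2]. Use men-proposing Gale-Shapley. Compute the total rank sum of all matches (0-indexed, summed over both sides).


Step 1: Run Gale-Shapley (men propose, women hold best offer):
  M0 proposes to W0; she accepts
  M1 proposes to W1; she accepts
  M2 proposes to W1; she switches from M1
  M1 proposes to W0; she switches from M0
  M0 proposes to W2; she accepts
Step 2: Final matching: W0-M1, W1-M2, W2-M0
Step 3: 0-indexed ranks (man's rank of his match, then woman's): 1 + 0 + 0 + 1 + 1 + 1
Step 4: Total rank sum = 4

4


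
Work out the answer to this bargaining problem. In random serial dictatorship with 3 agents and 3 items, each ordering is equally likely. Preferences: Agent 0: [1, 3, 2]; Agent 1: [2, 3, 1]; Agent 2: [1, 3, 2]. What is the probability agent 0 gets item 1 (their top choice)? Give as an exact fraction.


Step 1: Agent 0 wants item 1
Step 2: There are 6 possible orderings of agents
Step 3: In 3 orderings, agent 0 gets item 1
Step 4: Probability = 3/6 = 1/2

1/2


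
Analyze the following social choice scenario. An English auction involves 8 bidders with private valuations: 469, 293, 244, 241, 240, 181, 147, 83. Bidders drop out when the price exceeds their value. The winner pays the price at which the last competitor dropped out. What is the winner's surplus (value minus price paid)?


Step 1: Identify the highest value: 469
Step 2: Identify the second-highest value: 293
Step 3: The final price = second-highest value = 293
Step 4: Surplus = 469 - 293 = 176

176


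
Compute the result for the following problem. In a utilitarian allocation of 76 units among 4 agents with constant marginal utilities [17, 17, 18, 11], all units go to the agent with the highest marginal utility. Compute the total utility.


Step 1: The marginal utilities are [17, 17, 18, 11]
Step 2: The highest marginal utility is 18
Step 3: All 76 units go to that agent
Step 4: Total utility = 18 * 76 = 1368

1368


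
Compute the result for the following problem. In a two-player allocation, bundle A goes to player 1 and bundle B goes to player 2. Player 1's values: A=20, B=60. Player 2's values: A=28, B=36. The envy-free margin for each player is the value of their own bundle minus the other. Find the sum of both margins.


Step 1: Player 1's margin = v1(A) - v1(B) = 20 - 60 = -40
Step 2: Player 2's margin = v2(B) - v2(A) = 36 - 28 = 8
Step 3: Total margin = -40 + 8 = -32

-32


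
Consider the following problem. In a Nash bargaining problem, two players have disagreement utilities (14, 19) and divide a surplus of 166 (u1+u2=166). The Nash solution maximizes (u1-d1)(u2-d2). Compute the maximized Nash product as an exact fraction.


Step 1: The Nash solution splits surplus symmetrically above the disagreement point
Step 2: u1 = (total + d1 - d2)/2 = (166 + 14 - 19)/2 = 161/2
Step 3: u2 = (total - d1 + d2)/2 = (166 - 14 + 19)/2 = 171/2
Step 4: Nash product = (161/2 - 14) * (171/2 - 19)
Step 5: = 133/2 * 133/2 = 17689/4

17689/4


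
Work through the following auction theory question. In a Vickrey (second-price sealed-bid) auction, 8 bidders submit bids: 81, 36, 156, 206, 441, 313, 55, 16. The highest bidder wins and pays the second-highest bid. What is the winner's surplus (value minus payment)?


Step 1: Sort bids in descending order: 441, 313, 206, 156, 81, 55, 36, 16
Step 2: The winning bid is the highest: 441
Step 3: The payment equals the second-highest bid: 313
Step 4: Surplus = winner's bid - payment = 441 - 313 = 128

128


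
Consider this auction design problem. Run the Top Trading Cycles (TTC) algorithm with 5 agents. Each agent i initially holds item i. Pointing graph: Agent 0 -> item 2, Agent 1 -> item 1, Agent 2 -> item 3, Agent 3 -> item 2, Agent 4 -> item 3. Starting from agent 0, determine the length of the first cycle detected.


Step 1: Trace the pointer graph from agent 0: 0 -> 2 -> 3 -> 2
Step 2: A cycle is detected when we revisit agent 2
Step 3: The cycle is: 2 -> 3 -> 2
Step 4: Cycle length = 2

2


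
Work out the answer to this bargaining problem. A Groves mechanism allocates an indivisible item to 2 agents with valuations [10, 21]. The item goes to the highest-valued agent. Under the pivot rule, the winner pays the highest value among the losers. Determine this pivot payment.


Step 1: The efficient winner is agent 1 with value 21
Step 2: Other agents' values: [10]
Step 3: Pivot payment = max(others) = 10
Step 4: The winner pays 10

10


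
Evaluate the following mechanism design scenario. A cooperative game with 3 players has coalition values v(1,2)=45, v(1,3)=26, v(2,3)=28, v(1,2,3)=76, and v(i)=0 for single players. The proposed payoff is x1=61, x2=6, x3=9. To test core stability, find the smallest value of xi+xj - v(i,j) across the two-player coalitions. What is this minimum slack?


Step 1: Slack for coalition (1,2): x1+x2 - v12 = 67 - 45 = 22
Step 2: Slack for coalition (1,3): x1+x3 - v13 = 70 - 26 = 44
Step 3: Slack for coalition (2,3): x2+x3 - v23 = 15 - 28 = -13
Step 4: Minimum slack = min(22, 44, -13) = -13, attained by (2,3); coalition (2,3) can block (slack < 0), so the allocation is not in the core

-13


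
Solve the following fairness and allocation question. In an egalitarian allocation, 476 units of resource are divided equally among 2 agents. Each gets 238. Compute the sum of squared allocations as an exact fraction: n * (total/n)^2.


Step 1: Each agent's share = 476/2 = 238
Step 2: Square of each share = (238)^2 = 56644
Step 3: Sum of squares = 2 * 56644 = 113288

113288


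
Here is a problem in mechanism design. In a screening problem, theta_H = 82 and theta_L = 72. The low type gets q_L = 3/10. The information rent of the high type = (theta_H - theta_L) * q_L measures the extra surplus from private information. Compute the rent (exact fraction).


Step 1: theta_H - theta_L = 82 - 72 = 10
Step 2: Information rent = (theta_H - theta_L) * q_L
Step 3: = 10 * 3/10
Step 4: = 3

3


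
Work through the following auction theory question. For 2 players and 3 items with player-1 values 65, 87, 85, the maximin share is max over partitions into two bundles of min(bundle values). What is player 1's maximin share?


Step 1: Item values = 65, 87, 85
Step 2: Enumerate all 2-bundle partitions and take the smaller bundle:
  Partition 1: {65} vs {87,85} -> bundles 65, 172; min = 65
  Partition 2: {87} vs {65,85} -> bundles 87, 150; min = 87
  Partition 3: {85} vs {65,87} -> bundles 85, 152; min = 85
Step 3: MMS = max(65, 87, 85) = 87

87


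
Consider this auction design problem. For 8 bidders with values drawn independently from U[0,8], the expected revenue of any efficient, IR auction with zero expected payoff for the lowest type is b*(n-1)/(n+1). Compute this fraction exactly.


Step 1: By Revenue Equivalence, expected revenue = b*(n-1)/(n+1)
Step 2: Substituting n = 8, b = 8
Step 3: Revenue = 8*(8-1)/(8+1) = 8*7/9
Step 4: Revenue = 56/9

56/9


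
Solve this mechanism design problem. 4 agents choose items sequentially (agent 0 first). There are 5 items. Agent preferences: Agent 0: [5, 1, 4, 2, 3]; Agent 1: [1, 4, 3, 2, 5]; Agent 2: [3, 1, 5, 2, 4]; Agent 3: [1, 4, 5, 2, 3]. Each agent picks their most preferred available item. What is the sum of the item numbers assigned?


Step 1: Agent 0 picks item 5
Step 2: Agent 1 picks item 1
Step 3: Agent 2 picks item 3
Step 4: Agent 3 picks item 4
Step 5: Sum = 5 + 1 + 3 + 4 = 13

13


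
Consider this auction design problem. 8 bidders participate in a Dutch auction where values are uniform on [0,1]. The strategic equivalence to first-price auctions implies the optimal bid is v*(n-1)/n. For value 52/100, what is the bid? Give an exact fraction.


Step 1: Dutch auctions are strategically equivalent to first-price auctions
Step 2: The equilibrium bid is b(v) = v*(n-1)/n
Step 3: b = 13/25 * 7/8
Step 4: b = 91/200

91/200


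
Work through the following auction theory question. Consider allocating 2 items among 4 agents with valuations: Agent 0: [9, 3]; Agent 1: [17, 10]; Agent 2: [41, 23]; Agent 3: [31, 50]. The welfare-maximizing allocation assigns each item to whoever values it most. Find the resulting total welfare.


Step 1: For each item, find the maximum value among all agents.
Step 2: Item 0 -> Agent 2 (value 41)
Step 3: Item 1 -> Agent 3 (value 50)
Step 4: Total welfare = 41 + 50 = 91

91


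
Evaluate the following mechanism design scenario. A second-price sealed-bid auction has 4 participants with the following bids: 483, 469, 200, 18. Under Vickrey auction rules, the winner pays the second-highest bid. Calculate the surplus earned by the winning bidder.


Step 1: Sort bids in descending order: 483, 469, 200, 18
Step 2: The winning bid is the highest: 483
Step 3: The payment equals the second-highest bid: 469
Step 4: Surplus = winner's bid - payment = 483 - 469 = 14

14


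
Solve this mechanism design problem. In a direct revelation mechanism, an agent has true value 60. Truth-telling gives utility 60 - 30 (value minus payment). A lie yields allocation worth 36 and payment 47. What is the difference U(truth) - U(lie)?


Step 1: U(truth) = value - payment = 60 - 30 = 30
Step 2: U(lie) = allocation - payment = 36 - 47 = -11
Step 3: IC gap = 30 - (-11) = 41

41


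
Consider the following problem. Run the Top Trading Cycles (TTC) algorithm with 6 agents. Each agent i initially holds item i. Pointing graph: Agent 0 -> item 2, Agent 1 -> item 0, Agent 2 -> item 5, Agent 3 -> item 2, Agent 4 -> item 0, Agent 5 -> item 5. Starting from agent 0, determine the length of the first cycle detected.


Step 1: Trace the pointer graph from agent 0: 0 -> 2 -> 5 -> 5
Step 2: A cycle is detected when we revisit agent 5
Step 3: The cycle is: 5 -> 5
Step 4: Cycle length = 1

1
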